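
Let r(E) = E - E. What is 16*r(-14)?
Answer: 0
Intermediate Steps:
r(E) = 0
16*r(-14) = 16*0 = 0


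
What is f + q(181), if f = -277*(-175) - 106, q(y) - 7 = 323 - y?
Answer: 48518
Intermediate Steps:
q(y) = 330 - y (q(y) = 7 + (323 - y) = 330 - y)
f = 48369 (f = 48475 - 106 = 48369)
f + q(181) = 48369 + (330 - 1*181) = 48369 + (330 - 181) = 48369 + 149 = 48518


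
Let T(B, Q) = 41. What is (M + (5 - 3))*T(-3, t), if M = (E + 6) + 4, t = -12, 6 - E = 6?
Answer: 492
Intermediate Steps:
E = 0 (E = 6 - 1*6 = 6 - 6 = 0)
M = 10 (M = (0 + 6) + 4 = 6 + 4 = 10)
(M + (5 - 3))*T(-3, t) = (10 + (5 - 3))*41 = (10 + 2)*41 = 12*41 = 492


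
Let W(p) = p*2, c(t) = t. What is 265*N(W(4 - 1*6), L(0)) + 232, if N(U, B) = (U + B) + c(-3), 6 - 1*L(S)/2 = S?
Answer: 1557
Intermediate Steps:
L(S) = 12 - 2*S
W(p) = 2*p
N(U, B) = -3 + B + U (N(U, B) = (U + B) - 3 = (B + U) - 3 = -3 + B + U)
265*N(W(4 - 1*6), L(0)) + 232 = 265*(-3 + (12 - 2*0) + 2*(4 - 1*6)) + 232 = 265*(-3 + (12 + 0) + 2*(4 - 6)) + 232 = 265*(-3 + 12 + 2*(-2)) + 232 = 265*(-3 + 12 - 4) + 232 = 265*5 + 232 = 1325 + 232 = 1557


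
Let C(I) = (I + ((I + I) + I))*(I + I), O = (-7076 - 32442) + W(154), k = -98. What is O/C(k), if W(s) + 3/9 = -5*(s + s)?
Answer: -123175/230496 ≈ -0.53439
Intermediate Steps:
W(s) = -⅓ - 10*s (W(s) = -⅓ - 5*(s + s) = -⅓ - 10*s)
O = -123175/3 (O = (-7076 - 32442) + (-⅓ - 10*154) = -39518 + (-⅓ - 1540) = -39518 - 4621/3 = -123175/3 ≈ -41058.)
C(I) = 8*I² (C(I) = (I + (2*I + I))*(2*I) = (I + 3*I)*(2*I) = (4*I)*(2*I) = 8*I²)
O/C(k) = -123175/(3*(8*(-98)²)) = -123175/(3*(8*9604)) = -123175/3/76832 = -123175/3*1/76832 = -123175/230496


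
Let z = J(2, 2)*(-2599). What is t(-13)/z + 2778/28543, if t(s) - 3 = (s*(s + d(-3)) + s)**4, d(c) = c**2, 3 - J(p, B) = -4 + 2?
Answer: -2869414434/16126795 ≈ -177.93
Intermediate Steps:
J(p, B) = 5 (J(p, B) = 3 - (-4 + 2) = 3 - 1*(-2) = 3 + 2 = 5)
z = -12995 (z = 5*(-2599) = -12995)
t(s) = 3 + (s + s*(9 + s))**4 (t(s) = 3 + (s*(s + (-3)**2) + s)**4 = 3 + (s*(s + 9) + s)**4 = 3 + (s*(9 + s) + s)**4 = 3 + (s + s*(9 + s))**4)
t(-13)/z + 2778/28543 = (3 + (-13)**4*(10 - 13)**4)/(-12995) + 2778/28543 = (3 + 28561*(-3)**4)*(-1/12995) + 2778*(1/28543) = (3 + 28561*81)*(-1/12995) + 2778/28543 = (3 + 2313441)*(-1/12995) + 2778/28543 = 2313444*(-1/12995) + 2778/28543 = -2313444/12995 + 2778/28543 = -2869414434/16126795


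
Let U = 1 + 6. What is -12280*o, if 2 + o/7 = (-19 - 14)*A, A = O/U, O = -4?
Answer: -1449040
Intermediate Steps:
U = 7
A = -4/7 ≈ -0.57143
o = 118 (o = -14 + 7*((-19 - 14)*(-4/7)) = -14 + 7*(-33*(-4/7)) = -14 + 7*(132/7) = -14 + 132 = 118)
-12280*o = -12280*118 = -1449040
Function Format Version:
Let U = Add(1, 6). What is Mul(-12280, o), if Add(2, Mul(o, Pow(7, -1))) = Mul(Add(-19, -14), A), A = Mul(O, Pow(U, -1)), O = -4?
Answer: -1449040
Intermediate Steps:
U = 7
A = Rational(-4, 7) (A = Mul(-4, Pow(7, -1)) = Mul(-4, Rational(1, 7)) = Rational(-4, 7) ≈ -0.57143)
o = 118 (o = Add(-14, Mul(7, Mul(Add(-19, -14), Rational(-4, 7)))) = Add(-14, Mul(7, Mul(-33, Rational(-4, 7)))) = Add(-14, Mul(7, Rational(132, 7))) = Add(-14, 132) = 118)
Mul(-12280, o) = Mul(-12280, 118) = -1449040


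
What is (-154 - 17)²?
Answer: 29241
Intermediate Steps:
(-154 - 17)² = (-171)² = 29241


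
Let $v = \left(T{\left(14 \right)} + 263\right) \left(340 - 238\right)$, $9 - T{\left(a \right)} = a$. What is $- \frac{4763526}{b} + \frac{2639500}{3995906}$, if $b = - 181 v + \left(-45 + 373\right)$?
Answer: $\frac{7901548052639}{4757993204602} \approx 1.6607$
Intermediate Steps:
$T{\left(a \right)} = 9 - a$
$v = 26316$ ($v = \left(\left(9 - 14\right) + 263\right) \left(340 - 238\right) = \left(\left(9 - 14\right) + 263\right) 102 = \left(-5 + 263\right) 102 = 258 \cdot 102 = 26316$)
$b = -4762868$ ($b = \left(-181\right) 26316 + \left(-45 + 373\right) = -4763196 + 328 = -4762868$)
$- \frac{4763526}{b} + \frac{2639500}{3995906} = - \frac{4763526}{-4762868} + \frac{2639500}{3995906} = \left(-4763526\right) \left(- \frac{1}{4762868}\right) + 2639500 \cdot \frac{1}{3995906} = \frac{2381763}{2381434} + \frac{1319750}{1997953} = \frac{7901548052639}{4757993204602}$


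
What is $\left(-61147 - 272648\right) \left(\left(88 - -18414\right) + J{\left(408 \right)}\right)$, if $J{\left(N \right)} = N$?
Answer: $-6312063450$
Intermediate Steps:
$\left(-61147 - 272648\right) \left(\left(88 - -18414\right) + J{\left(408 \right)}\right) = \left(-61147 - 272648\right) \left(\left(88 - -18414\right) + 408\right) = - 333795 \left(\left(88 + 18414\right) + 408\right) = - 333795 \left(18502 + 408\right) = \left(-333795\right) 18910 = -6312063450$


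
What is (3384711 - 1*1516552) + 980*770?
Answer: 2622759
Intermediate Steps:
(3384711 - 1*1516552) + 980*770 = (3384711 - 1516552) + 754600 = 1868159 + 754600 = 2622759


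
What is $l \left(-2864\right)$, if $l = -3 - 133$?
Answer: $389504$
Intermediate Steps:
$l = -136$ ($l = -3 - 133 = -136$)
$l \left(-2864\right) = \left(-136\right) \left(-2864\right) = 389504$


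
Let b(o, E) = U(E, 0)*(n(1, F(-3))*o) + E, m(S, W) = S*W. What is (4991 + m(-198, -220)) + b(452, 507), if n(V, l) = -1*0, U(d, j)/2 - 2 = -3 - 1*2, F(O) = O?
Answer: 49058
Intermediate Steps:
U(d, j) = -6 (U(d, j) = 4 + 2*(-3 - 1*2) = 4 + 2*(-3 - 2) = 4 + 2*(-5) = 4 - 10 = -6)
n(V, l) = 0
b(o, E) = E (b(o, E) = -0*o + E = -6*0 + E = 0 + E = E)
(4991 + m(-198, -220)) + b(452, 507) = (4991 - 198*(-220)) + 507 = (4991 + 43560) + 507 = 48551 + 507 = 49058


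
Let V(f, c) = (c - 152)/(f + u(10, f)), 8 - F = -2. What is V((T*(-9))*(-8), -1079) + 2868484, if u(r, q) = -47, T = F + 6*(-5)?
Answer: 4265436939/1487 ≈ 2.8685e+6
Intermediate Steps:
F = 10 (F = 8 - 1*(-2) = 8 + 2 = 10)
T = -20 (T = 10 + 6*(-5) = 10 - 30 = -20)
V(f, c) = (-152 + c)/(-47 + f) (V(f, c) = (c - 152)/(f - 47) = (-152 + c)/(-47 + f))
V((T*(-9))*(-8), -1079) + 2868484 = (-152 - 1079)/(-47 - 20*(-9)*(-8)) + 2868484 = -1231/(-47 + 180*(-8)) + 2868484 = -1231/(-47 - 1440) + 2868484 = -1231/(-1487) + 2868484 = -1/1487*(-1231) + 2868484 = 1231/1487 + 2868484 = 4265436939/1487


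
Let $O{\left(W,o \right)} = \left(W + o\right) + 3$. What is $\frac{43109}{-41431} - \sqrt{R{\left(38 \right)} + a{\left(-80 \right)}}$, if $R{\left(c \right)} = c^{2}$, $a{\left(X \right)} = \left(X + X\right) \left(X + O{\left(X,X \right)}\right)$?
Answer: $- \frac{43109}{41431} - 2 \sqrt{9841} \approx -199.44$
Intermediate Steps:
$O{\left(W,o \right)} = 3 + W + o$
$a{\left(X \right)} = 2 X \left(3 + 3 X\right)$ ($a{\left(X \right)} = \left(X + X\right) \left(X + \left(3 + X + X\right)\right) = 2 X \left(X + \left(3 + 2 X\right)\right) = 2 X \left(3 + 3 X\right)$)
$\frac{43109}{-41431} - \sqrt{R{\left(38 \right)} + a{\left(-80 \right)}} = \frac{43109}{-41431} - \sqrt{38^{2} + 6 \left(-80\right) \left(1 - 80\right)} = 43109 \left(- \frac{1}{41431}\right) - \sqrt{1444 + 6 \left(-80\right) \left(-79\right)} = - \frac{43109}{41431} - \sqrt{1444 + 37920} = - \frac{43109}{41431} - \sqrt{39364} = - \frac{43109}{41431} - 2 \sqrt{9841}$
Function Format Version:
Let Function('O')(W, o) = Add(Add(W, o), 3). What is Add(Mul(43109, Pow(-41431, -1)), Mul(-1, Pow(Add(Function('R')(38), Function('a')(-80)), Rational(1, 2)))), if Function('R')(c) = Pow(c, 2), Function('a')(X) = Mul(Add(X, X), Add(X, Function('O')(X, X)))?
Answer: Add(Rational(-43109, 41431), Mul(-2, Pow(9841, Rational(1, 2)))) ≈ -199.44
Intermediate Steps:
Function('O')(W, o) = Add(3, W, o)
Function('a')(X) = Mul(2, X, Add(3, Mul(3, X))) (Function('a')(X) = Mul(Add(X, X), Add(X, Add(3, X, X))) = Mul(Mul(2, X), Add(X, Add(3, Mul(2, X)))) = Mul(Mul(2, X), Add(3, Mul(3, X))) = Mul(2, X, Add(3, Mul(3, X))))
Add(Mul(43109, Pow(-41431, -1)), Mul(-1, Pow(Add(Function('R')(38), Function('a')(-80)), Rational(1, 2)))) = Add(Mul(43109, Pow(-41431, -1)), Mul(-1, Pow(Add(Pow(38, 2), Mul(6, -80, Add(1, -80))), Rational(1, 2)))) = Add(Mul(43109, Rational(-1, 41431)), Mul(-1, Pow(Add(1444, Mul(6, -80, -79)), Rational(1, 2)))) = Add(Rational(-43109, 41431), Mul(-1, Pow(Add(1444, 37920), Rational(1, 2)))) = Add(Rational(-43109, 41431), Mul(-1, Pow(39364, Rational(1, 2)))) = Add(Rational(-43109, 41431), Mul(-1, Mul(2, Pow(9841, Rational(1, 2))))) = Add(Rational(-43109, 41431), Mul(-2, Pow(9841, Rational(1, 2))))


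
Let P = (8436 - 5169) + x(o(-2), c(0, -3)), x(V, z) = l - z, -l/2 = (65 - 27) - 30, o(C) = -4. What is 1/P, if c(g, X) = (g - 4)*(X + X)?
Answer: 1/3227 ≈ 0.00030989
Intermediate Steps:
c(g, X) = 2*X*(-4 + g) (c(g, X) = (-4 + g)*(2*X) = 2*X*(-4 + g))
l = -16 (l = -2*((65 - 27) - 30) = -2*(38 - 30) = -2*8 = -16)
x(V, z) = -16 - z
P = 3227 (P = (8436 - 5169) + (-16 - 2*(-3)*(-4 + 0)) = 3267 + (-16 - 2*(-3)*(-4)) = 3267 + (-16 - 1*24) = 3267 + (-16 - 24) = 3267 - 40 = 3227)
1/P = 1/3227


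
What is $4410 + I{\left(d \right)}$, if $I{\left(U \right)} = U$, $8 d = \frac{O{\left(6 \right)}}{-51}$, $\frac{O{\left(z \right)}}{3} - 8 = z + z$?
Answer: $\frac{149935}{34} \approx 4409.9$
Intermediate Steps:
$O{\left(z \right)} = 24 + 6 z$ ($O{\left(z \right)} = 24 + 3 \left(z + z\right) = 24 + 3 \cdot 2 z = 24 + 6 z$)
$d = - \frac{5}{34}$ ($d = \frac{\left(24 + 6 \cdot 6\right) \frac{1}{-51}}{8} = \frac{\left(24 + 36\right) \left(- \frac{1}{51}\right)}{8} = \frac{60 \left(- \frac{1}{51}\right)}{8} = \frac{1}{8} \left(- \frac{20}{17}\right) = - \frac{5}{34} \approx -0.14706$)
$4410 + I{\left(d \right)} = 4410 - \frac{5}{34} = \frac{149935}{34}$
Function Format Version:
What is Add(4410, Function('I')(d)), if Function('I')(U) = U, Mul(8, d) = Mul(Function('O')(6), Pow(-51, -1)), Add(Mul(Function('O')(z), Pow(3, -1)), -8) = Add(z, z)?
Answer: Rational(149935, 34) ≈ 4409.9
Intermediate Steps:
Function('O')(z) = Add(24, Mul(6, z)) (Function('O')(z) = Add(24, Mul(3, Add(z, z))) = Add(24, Mul(3, Mul(2, z))) = Add(24, Mul(6, z)))
d = Rational(-5, 34) (d = Mul(Rational(1, 8), Mul(Add(24, Mul(6, 6)), Pow(-51, -1))) = Mul(Rational(1, 8), Mul(Add(24, 36), Rational(-1, 51))) = Mul(Rational(1, 8), Mul(60, Rational(-1, 51))) = Mul(Rational(1, 8), Rational(-20, 17)) = Rational(-5, 34) ≈ -0.14706)
Add(4410, Function('I')(d)) = Add(4410, Rational(-5, 34)) = Rational(149935, 34)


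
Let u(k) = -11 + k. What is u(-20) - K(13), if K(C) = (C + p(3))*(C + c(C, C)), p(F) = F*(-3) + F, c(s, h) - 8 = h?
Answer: -269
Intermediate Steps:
c(s, h) = 8 + h
p(F) = -2*F (p(F) = -3*F + F = -2*F)
K(C) = (-6 + C)*(8 + 2*C) (K(C) = (C - 2*3)*(C + (8 + C)) = (C - 6)*(8 + 2*C) = (-6 + C)*(8 + 2*C))
u(-20) - K(13) = (-11 - 20) - (-48 - 4*13 + 2*13**2) = -31 - (-48 - 52 + 2*169) = -31 - (-48 - 52 + 338) = -31 - 1*238 = -31 - 238 = -269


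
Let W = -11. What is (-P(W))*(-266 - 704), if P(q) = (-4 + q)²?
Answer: 218250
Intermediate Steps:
(-P(W))*(-266 - 704) = (-(-4 - 11)²)*(-266 - 704) = -1*(-15)²*(-970) = -1*225*(-970) = -225*(-970) = 218250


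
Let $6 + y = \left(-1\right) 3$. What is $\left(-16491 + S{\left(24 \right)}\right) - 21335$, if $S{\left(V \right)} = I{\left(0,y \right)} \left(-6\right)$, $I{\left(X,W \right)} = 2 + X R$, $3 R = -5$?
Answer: $-37838$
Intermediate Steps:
$R = - \frac{5}{3}$ ($R = \frac{1}{3} \left(-5\right) = - \frac{5}{3} \approx -1.6667$)
$y = -9$ ($y = -6 - 3 = -9$)
$I{\left(X,W \right)} = 2 - \frac{5 X}{3}$ ($I{\left(X,W \right)} = 2 + X \left(- \frac{5}{3}\right) = 2 - \frac{5 X}{3}$)
$S{\left(V \right)} = -12$ ($S{\left(V \right)} = \left(2 - 0\right) \left(-6\right) = \left(2 + 0\right) \left(-6\right) = 2 \left(-6\right) = -12$)
$\left(-16491 + S{\left(24 \right)}\right) - 21335 = \left(-16491 - 12\right) - 21335 = -16503 - 21335 = -37838$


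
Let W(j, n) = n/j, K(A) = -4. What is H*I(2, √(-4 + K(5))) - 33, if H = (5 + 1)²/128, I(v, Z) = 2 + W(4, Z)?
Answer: -519/16 + 9*I*√2/64 ≈ -32.438 + 0.19887*I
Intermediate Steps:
I(v, Z) = 2 + Z/4
H = 9/32 (H = 6²*(1/128) = 36*(1/128) = 9/32 ≈ 0.28125)
H*I(2, √(-4 + K(5))) - 33 = 9*(2 + √(-4 - 4)/4)/32 - 33 = 9*(2 + √(-8)/4)/32 - 33 = 9*(2 + (2*I*√2)/4)/32 - 33 = 9*(2 + I*√2/2)/32 - 33 = (9/16 + 9*I*√2/64) - 33 = -519/16 + 9*I*√2/64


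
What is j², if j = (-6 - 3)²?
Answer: 6561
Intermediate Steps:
j = 81 (j = (-9)² = 81)
j² = 81² = 6561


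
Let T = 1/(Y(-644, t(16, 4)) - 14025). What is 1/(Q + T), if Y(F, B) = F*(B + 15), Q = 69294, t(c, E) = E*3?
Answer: 31413/2176732421 ≈ 1.4431e-5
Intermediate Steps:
t(c, E) = 3*E
Y(F, B) = F*(15 + B)
T = -1/31413 (T = 1/(-644*(15 + 3*4) - 14025) = 1/(-644*(15 + 12) - 14025) = 1/(-644*27 - 14025) = 1/(-17388 - 14025) = 1/(-31413) = -1/31413 ≈ -3.1834e-5)
1/(Q + T) = 1/(69294 - 1/31413) = 1/(2176732421/31413) = 31413/2176732421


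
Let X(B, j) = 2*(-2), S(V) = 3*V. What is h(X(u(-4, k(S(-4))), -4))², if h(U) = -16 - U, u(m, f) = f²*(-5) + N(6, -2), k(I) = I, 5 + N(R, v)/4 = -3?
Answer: 144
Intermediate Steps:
N(R, v) = -32 (N(R, v) = -20 + 4*(-3) = -20 - 12 = -32)
u(m, f) = -32 - 5*f² (u(m, f) = f²*(-5) - 32 = -5*f² - 32 = -32 - 5*f²)
X(B, j) = -4
h(X(u(-4, k(S(-4))), -4))² = (-16 - 1*(-4))² = (-16 + 4)² = (-12)² = 144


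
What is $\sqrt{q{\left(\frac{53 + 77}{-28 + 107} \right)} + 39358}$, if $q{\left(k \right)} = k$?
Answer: $\frac{2 \sqrt{61410887}}{79} \approx 198.39$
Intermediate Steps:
$\sqrt{q{\left(\frac{53 + 77}{-28 + 107} \right)} + 39358} = \sqrt{\frac{53 + 77}{-28 + 107} + 39358} = \sqrt{\frac{130}{79} + 39358} = \sqrt{\frac{3109412}{79}} = \frac{2 \sqrt{61410887}}{79}$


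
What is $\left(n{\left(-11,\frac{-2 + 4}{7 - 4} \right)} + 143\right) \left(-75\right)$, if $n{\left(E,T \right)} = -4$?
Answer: $-10425$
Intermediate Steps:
$\left(n{\left(-11,\frac{-2 + 4}{7 - 4} \right)} + 143\right) \left(-75\right) = \left(-4 + 143\right) \left(-75\right) = 139 \left(-75\right) = -10425$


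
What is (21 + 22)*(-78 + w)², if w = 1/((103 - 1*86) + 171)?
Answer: 9245153467/35344 ≈ 2.6158e+5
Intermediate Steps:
w = 1/188 (w = 1/((103 - 86) + 171) = 1/(17 + 171) = 1/188 ≈ 0.0053191)
(21 + 22)*(-78 + w)² = (21 + 22)*(-78 + 1/188)² = 43*(-14663/188)² = 43*(215003569/35344) = 9245153467/35344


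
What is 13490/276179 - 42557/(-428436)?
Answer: 17532951343/118325026044 ≈ 0.14818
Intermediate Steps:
13490/276179 - 42557/(-428436) = 13490*(1/276179) - 42557*(-1/428436) = 13490/276179 + 42557/428436 = 17532951343/118325026044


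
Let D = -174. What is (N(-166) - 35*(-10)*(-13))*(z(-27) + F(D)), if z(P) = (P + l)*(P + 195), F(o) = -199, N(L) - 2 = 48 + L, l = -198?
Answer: 177303334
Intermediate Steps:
N(L) = 50 + L (N(L) = 2 + (48 + L) = 50 + L)
z(P) = (-198 + P)*(195 + P) (z(P) = (P - 198)*(P + 195) = (-198 + P)*(195 + P))
(N(-166) - 35*(-10)*(-13))*(z(-27) + F(D)) = ((50 - 166) - 35*(-10)*(-13))*((-38610 + (-27)**2 - 3*(-27)) - 199) = (-116 + 350*(-13))*((-38610 + 729 + 81) - 199) = (-116 - 4550)*(-37800 - 199) = -4666*(-37999) = 177303334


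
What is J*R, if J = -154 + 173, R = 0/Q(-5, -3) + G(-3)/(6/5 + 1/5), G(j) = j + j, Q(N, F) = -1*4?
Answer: -570/7 ≈ -81.429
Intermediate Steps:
Q(N, F) = -4
G(j) = 2*j
R = -30/7 (R = 0/(-4) + (2*(-3))/(6/5 + 1/5) = 0*(-1/4) - 6/(6*(1/5) + 1*(1/5)) = 0 - 6/(6/5 + 1/5) = 0 - 6/7/5 = 0 - 6*5/7 = 0 - 30/7 = -30/7 ≈ -4.2857)
J = 19
J*R = 19*(-30/7) = -570/7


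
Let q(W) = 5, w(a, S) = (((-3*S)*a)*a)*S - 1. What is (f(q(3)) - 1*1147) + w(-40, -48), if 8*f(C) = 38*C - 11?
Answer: -88482605/8 ≈ -1.1060e+7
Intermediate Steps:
w(a, S) = -1 - 3*S²*a² (w(a, S) = ((-3*S*a)*a)*S - 1 = (-3*S*a²)*S - 1 = -3*S²*a² - 1 = -1 - 3*S²*a²)
f(C) = -11/8 + 19*C/4 (f(C) = (38*C - 11)/8 = (-11 + 38*C)/8 = -11/8 + 19*C/4)
(f(q(3)) - 1*1147) + w(-40, -48) = ((-11/8 + (19/4)*5) - 1*1147) + (-1 - 3*(-48)²*(-40)²) = ((-11/8 + 95/4) - 1147) + (-1 - 3*2304*1600) = (179/8 - 1147) + (-1 - 11059200) = -8997/8 - 11059201 = -88482605/8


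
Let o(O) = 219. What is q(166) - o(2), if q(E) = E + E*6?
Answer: 943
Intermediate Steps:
q(E) = 7*E (q(E) = E + 6*E = 7*E)
q(166) - o(2) = 7*166 - 1*219 = 1162 - 219 = 943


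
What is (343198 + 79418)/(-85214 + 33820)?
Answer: -211308/25697 ≈ -8.2231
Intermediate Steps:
(343198 + 79418)/(-85214 + 33820) = 422616/(-51394) = 422616*(-1/51394) = -211308/25697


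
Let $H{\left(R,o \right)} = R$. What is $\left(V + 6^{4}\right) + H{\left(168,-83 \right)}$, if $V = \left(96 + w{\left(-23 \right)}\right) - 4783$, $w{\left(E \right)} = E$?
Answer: $-3246$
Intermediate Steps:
$V = -4710$ ($V = \left(96 - 23\right) - 4783 = 73 - 4783 = -4710$)
$\left(V + 6^{4}\right) + H{\left(168,-83 \right)} = \left(-4710 + 6^{4}\right) + 168 = \left(-4710 + 1296\right) + 168 = -3414 + 168 = -3246$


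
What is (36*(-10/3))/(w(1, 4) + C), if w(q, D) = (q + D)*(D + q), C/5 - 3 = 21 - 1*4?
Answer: -24/25 ≈ -0.96000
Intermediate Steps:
C = 100 (C = 15 + 5*(21 - 1*4) = 15 + 5*(21 - 4) = 15 + 5*17 = 15 + 85 = 100)
w(q, D) = (D + q)**2 (w(q, D) = (D + q)*(D + q) = (D + q)**2)
(36*(-10/3))/(w(1, 4) + C) = (36*(-10/3))/((4 + 1)**2 + 100) = (36*(-10*1/3))/(5**2 + 100) = (36*(-10/3))/(25 + 100) = -120/125 = -120*1/125 = -24/25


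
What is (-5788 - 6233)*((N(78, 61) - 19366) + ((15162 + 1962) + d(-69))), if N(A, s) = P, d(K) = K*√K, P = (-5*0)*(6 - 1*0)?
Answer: 26951082 + 829449*I*√69 ≈ 2.6951e+7 + 6.8899e+6*I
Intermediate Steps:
P = 0 (P = 0*(6 + 0) = 0*6 = 0)
d(K) = K^(3/2)
N(A, s) = 0
(-5788 - 6233)*((N(78, 61) - 19366) + ((15162 + 1962) + d(-69))) = (-5788 - 6233)*((0 - 19366) + ((15162 + 1962) + (-69)^(3/2))) = -12021*(-19366 + (17124 - 69*I*√69)) = -12021*(-2242 - 69*I*√69) = 26951082 + 829449*I*√69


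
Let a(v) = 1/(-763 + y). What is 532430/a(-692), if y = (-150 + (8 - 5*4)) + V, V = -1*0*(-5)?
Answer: -492497750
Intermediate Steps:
V = 0 (V = 0*(-5) = 0)
y = -162 (y = (-150 + (8 - 5*4)) + 0 = (-150 + (8 - 20)) + 0 = (-150 - 12) + 0 = -162 + 0 = -162)
a(v) = -1/925 (a(v) = 1/(-763 - 162) = 1/(-925) = -1/925)
532430/a(-692) = 532430/(-1/925) = 532430*(-925) = -492497750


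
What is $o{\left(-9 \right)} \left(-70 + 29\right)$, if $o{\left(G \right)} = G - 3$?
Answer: $492$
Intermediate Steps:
$o{\left(G \right)} = -3 + G$
$o{\left(-9 \right)} \left(-70 + 29\right) = \left(-3 - 9\right) \left(-70 + 29\right) = \left(-12\right) \left(-41\right) = 492$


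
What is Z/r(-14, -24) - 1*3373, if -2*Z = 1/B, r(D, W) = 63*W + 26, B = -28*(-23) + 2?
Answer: -6475863175/1919912 ≈ -3373.0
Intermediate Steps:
B = 646 (B = 644 + 2 = 646)
r(D, W) = 26 + 63*W
Z = -1/1292 (Z = -1/2/646 = -1/2*1/646 = -1/1292 ≈ -0.00077399)
Z/r(-14, -24) - 1*3373 = -1/(1292*(26 + 63*(-24))) - 1*3373 = -1/(1292*(26 - 1512)) - 3373 = -1/1292/(-1486) - 3373 = -1/1292*(-1/1486) - 3373 = 1/1919912 - 3373 = -6475863175/1919912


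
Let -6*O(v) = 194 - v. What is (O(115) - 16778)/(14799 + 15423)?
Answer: -100747/181332 ≈ -0.55559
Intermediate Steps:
O(v) = -97/3 + v/6 (O(v) = -(194 - v)/6 = -97/3 + v/6)
(O(115) - 16778)/(14799 + 15423) = ((-97/3 + (1/6)*115) - 16778)/(14799 + 15423) = ((-97/3 + 115/6) - 16778)/30222 = (-79/6 - 16778)*(1/30222) = -100747/6*1/30222 = -100747/181332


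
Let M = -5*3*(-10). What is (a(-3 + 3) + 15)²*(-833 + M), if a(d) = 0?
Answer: -153675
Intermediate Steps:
M = 150 (M = -15*(-10) = 150)
(a(-3 + 3) + 15)²*(-833 + M) = (0 + 15)²*(-833 + 150) = 15²*(-683) = 225*(-683) = -153675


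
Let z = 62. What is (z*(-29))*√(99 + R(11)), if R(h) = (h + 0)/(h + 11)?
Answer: -899*√398 ≈ -17935.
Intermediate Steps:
R(h) = h/(11 + h)
(z*(-29))*√(99 + R(11)) = (62*(-29))*√(99 + 11/(11 + 11)) = -1798*√(99 + 11/22) = -1798*√(99 + 11*(1/22)) = -1798*√(99 + ½) = -899*√398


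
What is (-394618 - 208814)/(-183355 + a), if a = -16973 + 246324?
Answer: -50286/3833 ≈ -13.119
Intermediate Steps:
a = 229351
(-394618 - 208814)/(-183355 + a) = (-394618 - 208814)/(-183355 + 229351) = -603432/45996 = -603432*1/45996 = -50286/3833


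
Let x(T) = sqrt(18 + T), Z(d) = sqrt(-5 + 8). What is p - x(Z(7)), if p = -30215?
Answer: -30215 - sqrt(18 + sqrt(3)) ≈ -30219.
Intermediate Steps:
Z(d) = sqrt(3)
p - x(Z(7)) = -30215 - sqrt(18 + sqrt(3))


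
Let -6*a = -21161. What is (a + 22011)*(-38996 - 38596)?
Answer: -1981531564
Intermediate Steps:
a = 21161/6 (a = -1/6*(-21161) = 21161/6 ≈ 3526.8)
(a + 22011)*(-38996 - 38596) = (21161/6 + 22011)*(-38996 - 38596) = (153227/6)*(-77592) = -1981531564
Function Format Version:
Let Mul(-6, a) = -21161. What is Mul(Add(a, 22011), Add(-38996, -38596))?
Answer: -1981531564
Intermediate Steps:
a = Rational(21161, 6) (a = Mul(Rational(-1, 6), -21161) = Rational(21161, 6) ≈ 3526.8)
Mul(Add(a, 22011), Add(-38996, -38596)) = Mul(Add(Rational(21161, 6), 22011), Add(-38996, -38596)) = Mul(Rational(153227, 6), -77592) = -1981531564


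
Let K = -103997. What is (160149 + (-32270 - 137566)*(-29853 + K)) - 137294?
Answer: 22732571455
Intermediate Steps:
(160149 + (-32270 - 137566)*(-29853 + K)) - 137294 = (160149 + (-32270 - 137566)*(-29853 - 103997)) - 137294 = (160149 - 169836*(-133850)) - 137294 = (160149 + 22732548600) - 137294 = 22732708749 - 137294 = 22732571455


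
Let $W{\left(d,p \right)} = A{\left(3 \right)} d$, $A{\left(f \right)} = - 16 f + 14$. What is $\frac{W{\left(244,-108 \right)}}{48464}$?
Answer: $- \frac{1037}{6058} \approx -0.17118$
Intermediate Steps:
$A{\left(f \right)} = 14 - 16 f$
$W{\left(d,p \right)} = - 34 d$ ($W{\left(d,p \right)} = \left(14 - 48\right) d = - 34 d$)
$\frac{W{\left(244,-108 \right)}}{48464} = \frac{\left(-34\right) 244}{48464} = \left(-8296\right) \frac{1}{48464} = - \frac{1037}{6058}$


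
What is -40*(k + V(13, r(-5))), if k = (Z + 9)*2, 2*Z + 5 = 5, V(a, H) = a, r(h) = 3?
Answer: -1240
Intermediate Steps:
Z = 0 (Z = -5/2 + (1/2)*5 = -5/2 + 5/2 = 0)
k = 18 (k = (0 + 9)*2 = 9*2 = 18)
-40*(k + V(13, r(-5))) = -40*(18 + 13) = -40*31 = -1240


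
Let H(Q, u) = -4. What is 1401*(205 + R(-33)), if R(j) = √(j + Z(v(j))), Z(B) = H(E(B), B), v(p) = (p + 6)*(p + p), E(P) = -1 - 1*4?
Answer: 287205 + 1401*I*√37 ≈ 2.8721e+5 + 8522.0*I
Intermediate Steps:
E(P) = -5 (E(P) = -1 - 4 = -5)
v(p) = 2*p*(6 + p) (v(p) = (6 + p)*(2*p) = 2*p*(6 + p))
Z(B) = -4
R(j) = √(-4 + j) (R(j) = √(j - 4) = √(-4 + j))
1401*(205 + R(-33)) = 1401*(205 + √(-4 - 33)) = 1401*(205 + √(-37)) = 1401*(205 + I*√37) = 287205 + 1401*I*√37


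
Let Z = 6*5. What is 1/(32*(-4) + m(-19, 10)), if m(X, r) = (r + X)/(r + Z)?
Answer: -40/5129 ≈ -0.0077988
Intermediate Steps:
Z = 30
m(X, r) = (X + r)/(30 + r) (m(X, r) = (r + X)/(r + 30) = (X + r)/(30 + r))
1/(32*(-4) + m(-19, 10)) = 1/(32*(-4) + (-19 + 10)/(30 + 10)) = 1/(-128 - 9/40) = 1/(-5129/40) = -40/5129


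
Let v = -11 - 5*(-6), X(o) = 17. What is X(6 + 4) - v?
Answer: -2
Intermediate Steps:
v = 19 (v = -11 + 30 = 19)
X(6 + 4) - v = 17 - 1*19 = 17 - 19 = -2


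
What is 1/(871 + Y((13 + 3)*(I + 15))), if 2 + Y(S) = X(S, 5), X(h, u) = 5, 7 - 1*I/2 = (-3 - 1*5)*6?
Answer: 1/874 ≈ 0.0011442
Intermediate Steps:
I = 110 (I = 14 - 2*(-3 - 1*5)*6 = 14 - 2*(-3 - 5)*6 = 14 - (-16)*6 = 14 - 2*(-48) = 14 + 96 = 110)
Y(S) = 3 (Y(S) = -2 + 5 = 3)
1/(871 + Y((13 + 3)*(I + 15))) = 1/(871 + 3) = 1/874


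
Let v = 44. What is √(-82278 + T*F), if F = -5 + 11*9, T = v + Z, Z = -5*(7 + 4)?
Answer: 4*I*√5207 ≈ 288.64*I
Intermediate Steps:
Z = -55 (Z = -5*11 = -55)
T = -11 (T = 44 - 55 = -11)
F = 94 (F = -5 + 99 = 94)
√(-82278 + T*F) = √(-82278 - 11*94) = √(-82278 - 1034) = √(-83312) = 4*I*√5207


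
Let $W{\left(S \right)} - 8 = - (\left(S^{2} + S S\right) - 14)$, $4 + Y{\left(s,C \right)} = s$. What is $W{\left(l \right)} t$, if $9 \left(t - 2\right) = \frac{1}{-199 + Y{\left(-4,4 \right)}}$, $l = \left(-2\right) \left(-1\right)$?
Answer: $\frac{52150}{1863} \approx 27.992$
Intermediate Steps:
$Y{\left(s,C \right)} = -4 + s$
$l = 2$
$W{\left(S \right)} = 22 - 2 S^{2}$ ($W{\left(S \right)} = 8 - \left(\left(S^{2} + S S\right) - 14\right) = 8 - \left(\left(S^{2} + S^{2}\right) - 14\right) = 8 - \left(2 S^{2} - 14\right) = 8 - \left(-14 + 2 S^{2}\right) = 22 - 2 S^{2}$)
$t = \frac{3725}{1863}$ ($t = 2 + \frac{1}{9 \left(-199 - 8\right)} = 2 + \frac{1}{9 \left(-207\right)} = 2 + \frac{1}{9} \left(- \frac{1}{207}\right) = 2 - \frac{1}{1863} = \frac{3725}{1863} \approx 1.9995$)
$W{\left(l \right)} t = \left(22 - 2 \cdot 2^{2}\right) \frac{3725}{1863} = \left(22 - 8\right) \frac{3725}{1863} = 14 \cdot \frac{3725}{1863} = \frac{52150}{1863}$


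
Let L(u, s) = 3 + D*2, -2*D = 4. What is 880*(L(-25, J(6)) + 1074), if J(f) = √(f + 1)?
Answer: 944240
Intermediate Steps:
D = -2 (D = -½*4 = -2)
J(f) = √(1 + f)
L(u, s) = -1 (L(u, s) = 3 - 2*2 = 3 - 4 = -1)
880*(L(-25, J(6)) + 1074) = 880*(-1 + 1074) = 880*1073 = 944240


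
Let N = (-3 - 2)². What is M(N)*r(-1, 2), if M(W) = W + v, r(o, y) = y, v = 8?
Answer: 66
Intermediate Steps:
N = 25 (N = (-5)² = 25)
M(W) = 8 + W (M(W) = W + 8 = 8 + W)
M(N)*r(-1, 2) = (8 + 25)*2 = 33*2 = 66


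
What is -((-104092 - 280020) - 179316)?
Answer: 563428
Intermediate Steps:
-((-104092 - 280020) - 179316) = -(-384112 - 179316) = -1*(-563428) = 563428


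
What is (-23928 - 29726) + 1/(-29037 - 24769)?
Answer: -2886907125/53806 ≈ -53654.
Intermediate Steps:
(-23928 - 29726) + 1/(-29037 - 24769) = -53654 + 1/(-53806) = -53654 - 1/53806 = -2886907125/53806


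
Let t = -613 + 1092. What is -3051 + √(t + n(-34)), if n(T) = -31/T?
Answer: -3051 + 21*√1258/34 ≈ -3029.1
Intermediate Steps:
t = 479
-3051 + √(t + n(-34)) = -3051 + √(479 - 31/(-34)) = -3051 + √(479 - 31*(-1/34)) = -3051 + √(479 + 31/34) = -3051 + √(16317/34) = -3051 + 21*√1258/34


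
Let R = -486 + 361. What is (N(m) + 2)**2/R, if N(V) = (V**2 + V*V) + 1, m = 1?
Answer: -1/5 ≈ -0.20000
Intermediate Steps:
N(V) = 1 + 2*V**2 (N(V) = (V**2 + V**2) + 1 = 2*V**2 + 1 = 1 + 2*V**2)
R = -125
(N(m) + 2)**2/R = ((1 + 2*1**2) + 2)**2/(-125) = ((1 + 2*1) + 2)**2*(-1/125) = ((1 + 2) + 2)**2*(-1/125) = (3 + 2)**2*(-1/125) = 5**2*(-1/125) = 25*(-1/125) = -1/5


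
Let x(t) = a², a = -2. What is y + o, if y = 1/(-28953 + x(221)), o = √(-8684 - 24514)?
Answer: -1/28949 + I*√33198 ≈ -3.4544e-5 + 182.2*I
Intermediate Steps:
x(t) = 4 (x(t) = (-2)² = 4)
o = I*√33198 (o = √(-33198) = I*√33198 ≈ 182.2*I)
y = -1/28949 (y = 1/(-28953 + 4) = 1/(-28949) = -1/28949 ≈ -3.4544e-5)
y + o = -1/28949 + I*√33198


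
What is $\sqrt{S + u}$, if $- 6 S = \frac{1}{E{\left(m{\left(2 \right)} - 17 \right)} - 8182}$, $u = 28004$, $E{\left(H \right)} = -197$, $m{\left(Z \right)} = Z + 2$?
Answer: $\frac{\sqrt{160497533058}}{2394} \approx 167.34$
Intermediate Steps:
$m{\left(Z \right)} = 2 + Z$
$S = \frac{1}{50274}$ ($S = - \frac{1}{6 \left(-197 - 8182\right)} = - \frac{1}{6 \left(-8379\right)} = \left(- \frac{1}{6}\right) \left(- \frac{1}{8379}\right) = \frac{1}{50274} \approx 1.9891 \cdot 10^{-5}$)
$\sqrt{S + u} = \sqrt{\frac{1}{50274} + 28004} = \sqrt{\frac{1407873097}{50274}} = \frac{\sqrt{160497533058}}{2394}$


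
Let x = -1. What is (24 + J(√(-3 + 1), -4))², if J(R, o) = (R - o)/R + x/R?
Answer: 1241/2 - 75*I*√2 ≈ 620.5 - 106.07*I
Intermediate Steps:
J(R, o) = -1/R + (R - o)/R (J(R, o) = (R - o)/R - 1/R = -1/R + (R - o)/R)
(24 + J(√(-3 + 1), -4))² = (24 + (-1 + √(-3 + 1) - 1*(-4))/(√(-3 + 1)))² = (24 + (-1 + √(-2) + 4)/(√(-2)))² = (24 + (-1 + I*√2 + 4)/((I*√2)))² = (24 + (-I*√2/2)*(3 + I*√2))² = (24 - I*√2*(3 + I*√2)/2)²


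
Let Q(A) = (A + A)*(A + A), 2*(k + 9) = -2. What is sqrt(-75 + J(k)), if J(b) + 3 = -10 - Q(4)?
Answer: 2*I*sqrt(38) ≈ 12.329*I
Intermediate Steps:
k = -10 (k = -9 + (1/2)*(-2) = -9 - 1 = -10)
Q(A) = 4*A**2 (Q(A) = (2*A)*(2*A) = 4*A**2)
J(b) = -77 (J(b) = -3 + (-10 - 4*4**2) = -3 + (-10 - 4*16) = -3 + (-10 - 1*64) = -3 + (-10 - 64) = -3 - 74 = -77)
sqrt(-75 + J(k)) = sqrt(-75 - 77) = sqrt(-152) = 2*I*sqrt(38)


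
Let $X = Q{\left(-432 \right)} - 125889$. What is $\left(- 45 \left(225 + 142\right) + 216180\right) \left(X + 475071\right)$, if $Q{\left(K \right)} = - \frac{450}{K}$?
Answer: $\frac{557757056115}{8} \approx 6.972 \cdot 10^{10}$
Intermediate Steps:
$X = - \frac{3021311}{24}$ ($X = - \frac{450}{-432} - 125889 = \left(-450\right) \left(- \frac{1}{432}\right) - 125889 = \frac{25}{24} - 125889 = - \frac{3021311}{24} \approx -1.2589 \cdot 10^{5}$)
$\left(- 45 \left(225 + 142\right) + 216180\right) \left(X + 475071\right) = \left(- 45 \left(225 + 142\right) + 216180\right) \left(- \frac{3021311}{24} + 475071\right) = \left(\left(-45\right) 367 + 216180\right) \frac{8380393}{24} = \left(-16515 + 216180\right) \frac{8380393}{24} = 199665 \cdot \frac{8380393}{24} = \frac{557757056115}{8}$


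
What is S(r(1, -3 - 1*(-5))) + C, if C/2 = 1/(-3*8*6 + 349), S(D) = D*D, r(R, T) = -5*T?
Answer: 20502/205 ≈ 100.01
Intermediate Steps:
S(D) = D²
C = 2/205 (C = 2/(-3*8*6 + 349) = 2/(-24*6 + 349) = 2/(-144 + 349) = 2/205 ≈ 0.0097561)
S(r(1, -3 - 1*(-5))) + C = (-5*(-3 - 1*(-5)))² + 2/205 = (-5*(-3 + 5))² + 2/205 = (-5*2)² + 2/205 = (-10)² + 2/205 = 100 + 2/205 = 20502/205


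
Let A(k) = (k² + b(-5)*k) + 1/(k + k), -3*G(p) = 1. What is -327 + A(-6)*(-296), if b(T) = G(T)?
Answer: -34651/3 ≈ -11550.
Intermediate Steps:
G(p) = -⅓ (G(p) = -⅓*1 = -⅓)
b(T) = -⅓
A(k) = k² + 1/(2*k) - k/3 (A(k) = (k² - k/3) + 1/(k + k) = (k² - k/3) + 1/(2*k) = k² + 1/(2*k) - k/3)
-327 + A(-6)*(-296) = -327 + ((-6)² + (½)/(-6) - ⅓*(-6))*(-296) = -327 + (36 + (½)*(-⅙) + 2)*(-296) = -327 + (36 - 1/12 + 2)*(-296) = -327 + (455/12)*(-296) = -327 - 33670/3 = -34651/3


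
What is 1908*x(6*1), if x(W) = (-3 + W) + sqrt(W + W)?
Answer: 5724 + 3816*sqrt(3) ≈ 12334.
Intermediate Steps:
x(W) = -3 + W + sqrt(2)*sqrt(W) (x(W) = (-3 + W) + sqrt(2*W) = (-3 + W) + sqrt(2)*sqrt(W) = -3 + W + sqrt(2)*sqrt(W))
1908*x(6*1) = 1908*(-3 + 6*1 + sqrt(2)*sqrt(6*1)) = 1908*(-3 + 6 + sqrt(2)*sqrt(6)) = 1908*(-3 + 6 + 2*sqrt(3)) = 1908*(3 + 2*sqrt(3)) = 5724 + 3816*sqrt(3)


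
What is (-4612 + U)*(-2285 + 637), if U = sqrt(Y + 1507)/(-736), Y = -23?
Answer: 7600576 + 103*sqrt(371)/23 ≈ 7.6007e+6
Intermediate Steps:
U = -sqrt(371)/368 (U = sqrt(-23 + 1507)/(-736) = sqrt(1484)*(-1/736) = (2*sqrt(371))*(-1/736) = -sqrt(371)/368 ≈ -0.052341)
(-4612 + U)*(-2285 + 637) = (-4612 - sqrt(371)/368)*(-2285 + 637) = (-4612 - sqrt(371)/368)*(-1648) = 7600576 + 103*sqrt(371)/23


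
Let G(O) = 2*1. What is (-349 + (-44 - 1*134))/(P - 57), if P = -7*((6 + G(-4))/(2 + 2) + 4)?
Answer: 527/99 ≈ 5.3232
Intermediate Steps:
G(O) = 2
P = -42 (P = -7*((6 + 2)/(2 + 2) + 4) = -7*(8/4 + 4) = -7*(8*(¼) + 4) = -7*(2 + 4) = -7*6 = -42)
(-349 + (-44 - 1*134))/(P - 57) = (-349 + (-44 - 1*134))/(-42 - 57) = (-349 + (-44 - 134))/(-99) = (-349 - 178)*(-1/99) = -527*(-1/99) = 527/99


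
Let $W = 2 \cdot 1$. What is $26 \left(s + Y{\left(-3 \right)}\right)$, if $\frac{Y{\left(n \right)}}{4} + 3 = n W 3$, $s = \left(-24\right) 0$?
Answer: $-2184$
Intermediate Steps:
$s = 0$
$W = 2$
$Y{\left(n \right)} = -12 + 24 n$ ($Y{\left(n \right)} = -12 + 4 n 2 \cdot 3 = -12 + 4 \cdot 2 n 3 = -12 + 4 \cdot 6 n = -12 + 24 n$)
$26 \left(s + Y{\left(-3 \right)}\right) = 26 \left(0 + \left(-12 + 24 \left(-3\right)\right)\right) = 26 \left(0 - 84\right) = 26 \left(-84\right) = -2184$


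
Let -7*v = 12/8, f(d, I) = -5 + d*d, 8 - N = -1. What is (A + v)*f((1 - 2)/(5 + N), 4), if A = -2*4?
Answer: 112585/2744 ≈ 41.030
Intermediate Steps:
N = 9 (N = 8 - 1*(-1) = 8 + 1 = 9)
f(d, I) = -5 + d²
A = -8
v = -3/14 (v = -12/(7*8) = -⅐*3/2 = -3/14 ≈ -0.21429)
(A + v)*f((1 - 2)/(5 + N), 4) = (-8 - 3/14)*(-5 + ((1 - 2)/(5 + 9))²) = -115*(-5 + (-1/14)²)/14 = -115*(-5 + 1/196)/14 = -115/14*(-979/196) = 112585/2744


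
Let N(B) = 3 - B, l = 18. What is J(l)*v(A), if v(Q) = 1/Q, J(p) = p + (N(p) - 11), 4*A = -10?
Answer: 16/5 ≈ 3.2000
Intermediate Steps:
A = -5/2 (A = (¼)*(-10) = -5/2 ≈ -2.5000)
J(p) = -8 (J(p) = p + ((3 - p) - 11) = p + (-8 - p) = -8)
J(l)*v(A) = -8/(-5/2) = -8*(-⅖) = 16/5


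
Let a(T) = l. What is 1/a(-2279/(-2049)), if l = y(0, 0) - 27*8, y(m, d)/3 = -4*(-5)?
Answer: -1/156 ≈ -0.0064103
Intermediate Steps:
y(m, d) = 60 (y(m, d) = 3*(-4*(-5)) = 3*20 = 60)
l = -156 (l = 60 - 27*8 = 60 - 216 = -156)
a(T) = -156
1/a(-2279/(-2049)) = 1/(-156) = -1/156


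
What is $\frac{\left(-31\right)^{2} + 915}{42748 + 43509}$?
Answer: $\frac{1876}{86257} \approx 0.021749$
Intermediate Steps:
$\frac{\left(-31\right)^{2} + 915}{42748 + 43509} = \frac{961 + 915}{86257} = 1876 \cdot \frac{1}{86257} = \frac{1876}{86257}$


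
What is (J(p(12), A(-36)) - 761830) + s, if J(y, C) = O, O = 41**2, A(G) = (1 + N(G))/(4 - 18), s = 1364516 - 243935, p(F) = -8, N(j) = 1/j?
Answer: 360432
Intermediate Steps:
s = 1120581
A(G) = -1/14 - 1/(14*G) (A(G) = (1 + 1/G)/(4 - 18) = (1 + 1/G)/(-14) = (1 + 1/G)*(-1/14) = -1/14 - 1/(14*G))
O = 1681
J(y, C) = 1681
(J(p(12), A(-36)) - 761830) + s = (1681 - 761830) + 1120581 = -760149 + 1120581 = 360432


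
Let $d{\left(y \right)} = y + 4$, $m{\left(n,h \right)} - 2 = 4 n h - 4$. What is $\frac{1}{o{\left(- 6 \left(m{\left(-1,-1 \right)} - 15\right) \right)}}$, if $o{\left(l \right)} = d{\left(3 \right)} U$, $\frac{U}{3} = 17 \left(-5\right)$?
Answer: $- \frac{1}{1785} \approx -0.00056022$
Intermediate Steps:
$m{\left(n,h \right)} = -2 + 4 h n$ ($m{\left(n,h \right)} = 2 + \left(4 n h - 4\right) = 2 + \left(4 h n - 4\right) = 2 + \left(-4 + 4 h n\right) = -2 + 4 h n$)
$d{\left(y \right)} = 4 + y$
$U = -255$ ($U = 3 \cdot 17 \left(-5\right) = 3 \left(-85\right) = -255$)
$o{\left(l \right)} = -1785$ ($o{\left(l \right)} = \left(4 + 3\right) \left(-255\right) = 7 \left(-255\right) = -1785$)
$\frac{1}{o{\left(- 6 \left(m{\left(-1,-1 \right)} - 15\right) \right)}} = \frac{1}{-1785} = - \frac{1}{1785}$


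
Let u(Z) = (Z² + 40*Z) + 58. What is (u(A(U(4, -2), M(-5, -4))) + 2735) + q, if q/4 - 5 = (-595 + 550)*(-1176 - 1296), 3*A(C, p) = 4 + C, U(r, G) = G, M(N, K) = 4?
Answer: 4030201/9 ≈ 4.4780e+5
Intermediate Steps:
A(C, p) = 4/3 + C/3 (A(C, p) = (4 + C)/3 = 4/3 + C/3)
u(Z) = 58 + Z² + 40*Z
q = 444980 (q = 20 + 4*((-595 + 550)*(-1176 - 1296)) = 20 + 4*(-45*(-2472)) = 20 + 4*111240 = 20 + 444960 = 444980)
(u(A(U(4, -2), M(-5, -4))) + 2735) + q = ((58 + (4/3 + (⅓)*(-2))² + 40*(4/3 + (⅓)*(-2))) + 2735) + 444980 = ((58 + (4/3 - ⅔)² + 40*(4/3 - ⅔)) + 2735) + 444980 = ((58 + (⅔)² + 40*(⅔)) + 2735) + 444980 = ((58 + 4/9 + 80/3) + 2735) + 444980 = (766/9 + 2735) + 444980 = 25381/9 + 444980 = 4030201/9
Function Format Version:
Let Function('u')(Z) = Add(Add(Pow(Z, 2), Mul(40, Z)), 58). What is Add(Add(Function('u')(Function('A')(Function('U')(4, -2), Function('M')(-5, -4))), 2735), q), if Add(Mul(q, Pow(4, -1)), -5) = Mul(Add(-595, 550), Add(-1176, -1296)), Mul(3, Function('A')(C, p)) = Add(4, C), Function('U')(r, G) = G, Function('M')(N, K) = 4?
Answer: Rational(4030201, 9) ≈ 4.4780e+5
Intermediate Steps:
Function('A')(C, p) = Add(Rational(4, 3), Mul(Rational(1, 3), C)) (Function('A')(C, p) = Mul(Rational(1, 3), Add(4, C)) = Add(Rational(4, 3), Mul(Rational(1, 3), C)))
Function('u')(Z) = Add(58, Pow(Z, 2), Mul(40, Z))
q = 444980 (q = Add(20, Mul(4, Mul(Add(-595, 550), Add(-1176, -1296)))) = Add(20, Mul(4, Mul(-45, -2472))) = Add(20, Mul(4, 111240)) = Add(20, 444960) = 444980)
Add(Add(Function('u')(Function('A')(Function('U')(4, -2), Function('M')(-5, -4))), 2735), q) = Add(Add(Add(58, Pow(Add(Rational(4, 3), Mul(Rational(1, 3), -2)), 2), Mul(40, Add(Rational(4, 3), Mul(Rational(1, 3), -2)))), 2735), 444980) = Add(Add(Add(58, Pow(Add(Rational(4, 3), Rational(-2, 3)), 2), Mul(40, Add(Rational(4, 3), Rational(-2, 3)))), 2735), 444980) = Add(Add(Add(58, Pow(Rational(2, 3), 2), Mul(40, Rational(2, 3))), 2735), 444980) = Add(Add(Add(58, Rational(4, 9), Rational(80, 3)), 2735), 444980) = Add(Add(Rational(766, 9), 2735), 444980) = Add(Rational(25381, 9), 444980) = Rational(4030201, 9)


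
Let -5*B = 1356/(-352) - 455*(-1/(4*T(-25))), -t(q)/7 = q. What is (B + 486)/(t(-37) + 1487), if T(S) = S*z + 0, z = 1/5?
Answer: 216181/768240 ≈ 0.28140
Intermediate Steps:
t(q) = -7*q
z = ⅕ ≈ 0.20000
T(S) = S/5 (T(S) = S*(⅕) + 0 = S/5 + 0 = S/5)
B = 2341/440 (B = -(1356/(-352) - 455/(((⅕)*(-25))*(-4)))/5 = -(1356*(-1/352) - 455/((-5*(-4))))/5 = -(-339/88 - 455/20)/5 = -(-339/88 - 455*1/20)/5 = -(-339/88 - 91/4)/5 = -⅕*(-2341/88) = 2341/440 ≈ 5.3205)
(B + 486)/(t(-37) + 1487) = (2341/440 + 486)/(-7*(-37) + 1487) = 216181/(440*(259 + 1487)) = (216181/440)/1746 = (216181/440)*(1/1746) = 216181/768240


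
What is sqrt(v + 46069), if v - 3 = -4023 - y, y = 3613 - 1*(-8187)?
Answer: 3*sqrt(3361) ≈ 173.92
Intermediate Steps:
y = 11800 (y = 3613 + 8187 = 11800)
v = -15820 (v = 3 + (-4023 - 1*11800) = 3 + (-4023 - 11800) = 3 - 15823 = -15820)
sqrt(v + 46069) = sqrt(-15820 + 46069) = sqrt(30249) = 3*sqrt(3361)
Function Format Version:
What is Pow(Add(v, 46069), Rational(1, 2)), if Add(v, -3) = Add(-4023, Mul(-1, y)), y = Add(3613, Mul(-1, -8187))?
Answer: Mul(3, Pow(3361, Rational(1, 2))) ≈ 173.92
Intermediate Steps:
y = 11800 (y = Add(3613, 8187) = 11800)
v = -15820 (v = Add(3, Add(-4023, Mul(-1, 11800))) = Add(3, Add(-4023, -11800)) = Add(3, -15823) = -15820)
Pow(Add(v, 46069), Rational(1, 2)) = Pow(Add(-15820, 46069), Rational(1, 2)) = Pow(30249, Rational(1, 2)) = Mul(3, Pow(3361, Rational(1, 2)))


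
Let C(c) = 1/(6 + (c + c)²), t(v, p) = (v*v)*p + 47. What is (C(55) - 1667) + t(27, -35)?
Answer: -328496309/12106 ≈ -27135.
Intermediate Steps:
t(v, p) = 47 + p*v² (t(v, p) = v²*p + 47 = p*v² + 47 = 47 + p*v²)
C(c) = 1/(6 + 4*c²) (C(c) = 1/(6 + (2*c)²) = 1/(6 + 4*c²))
(C(55) - 1667) + t(27, -35) = (1/(2*(3 + 2*55²)) - 1667) + (47 - 35*27²) = (1/(2*(3 + 2*3025)) - 1667) + (47 - 35*729) = (1/(2*(3 + 6050)) - 1667) + (47 - 25515) = ((½)/6053 - 1667) - 25468 = ((½)*(1/6053) - 1667) - 25468 = (1/12106 - 1667) - 25468 = -20180701/12106 - 25468 = -328496309/12106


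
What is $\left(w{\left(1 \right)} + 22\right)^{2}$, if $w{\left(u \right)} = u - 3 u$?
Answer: $400$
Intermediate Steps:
$w{\left(u \right)} = - 2 u$
$\left(w{\left(1 \right)} + 22\right)^{2} = \left(\left(-2\right) 1 + 22\right)^{2} = \left(-2 + 22\right)^{2} = 20^{2} = 400$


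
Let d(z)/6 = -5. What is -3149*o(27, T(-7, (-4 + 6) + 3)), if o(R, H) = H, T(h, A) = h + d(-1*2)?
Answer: 116513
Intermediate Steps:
d(z) = -30 (d(z) = 6*(-5) = -30)
T(h, A) = -30 + h (T(h, A) = h - 30 = -30 + h)
-3149*o(27, T(-7, (-4 + 6) + 3)) = -3149*(-30 - 7) = -3149*(-37) = 116513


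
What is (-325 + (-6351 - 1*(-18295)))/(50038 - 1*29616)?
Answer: 11619/20422 ≈ 0.56894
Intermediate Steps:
(-325 + (-6351 - 1*(-18295)))/(50038 - 1*29616) = (-325 + (-6351 + 18295))/(50038 - 29616) = (-325 + 11944)/20422 = 11619*(1/20422) = 11619/20422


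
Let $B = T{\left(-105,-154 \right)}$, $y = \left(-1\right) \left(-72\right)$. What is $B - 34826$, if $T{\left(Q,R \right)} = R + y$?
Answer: $-34908$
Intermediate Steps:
$y = 72$
$T{\left(Q,R \right)} = 72 + R$ ($T{\left(Q,R \right)} = R + 72 = 72 + R$)
$B = -82$ ($B = 72 - 154 = -82$)
$B - 34826 = -82 - 34826 = -34908$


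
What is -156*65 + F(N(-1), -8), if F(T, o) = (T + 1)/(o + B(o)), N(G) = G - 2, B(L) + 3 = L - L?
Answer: -111538/11 ≈ -10140.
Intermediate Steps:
B(L) = -3 (B(L) = -3 + (L - L) = -3 + 0 = -3)
N(G) = -2 + G
F(T, o) = (1 + T)/(-3 + o) (F(T, o) = (T + 1)/(o - 3) = (1 + T)/(-3 + o))
-156*65 + F(N(-1), -8) = -156*65 + (1 + (-2 - 1))/(-3 - 8) = -10140 + (1 - 3)/(-11) = -10140 - 1/11*(-2) = -10140 + 2/11 = -111538/11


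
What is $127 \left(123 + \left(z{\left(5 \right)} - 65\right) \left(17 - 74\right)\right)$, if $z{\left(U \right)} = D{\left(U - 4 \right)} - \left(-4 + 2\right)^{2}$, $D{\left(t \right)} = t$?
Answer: $507873$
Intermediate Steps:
$z{\left(U \right)} = -8 + U$ ($z{\left(U \right)} = \left(U - 4\right) - \left(-4 + 2\right)^{2} = \left(-4 + U\right) - \left(-2\right)^{2} = \left(-4 + U\right) - 4 = -8 + U$)
$127 \left(123 + \left(z{\left(5 \right)} - 65\right) \left(17 - 74\right)\right) = 127 \left(123 + \left(\left(-8 + 5\right) - 65\right) \left(17 - 74\right)\right) = 127 \left(123 + \left(-3 - 65\right) \left(-57\right)\right) = 127 \left(123 - -3876\right) = 127 \left(123 + 3876\right) = 127 \cdot 3999 = 507873$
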